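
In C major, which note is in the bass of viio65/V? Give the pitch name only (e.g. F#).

A

The applied chord viio65/V is rooted on F#: F#-A-C-Eb.
The figure 65 means first inversion — the third is in the bass.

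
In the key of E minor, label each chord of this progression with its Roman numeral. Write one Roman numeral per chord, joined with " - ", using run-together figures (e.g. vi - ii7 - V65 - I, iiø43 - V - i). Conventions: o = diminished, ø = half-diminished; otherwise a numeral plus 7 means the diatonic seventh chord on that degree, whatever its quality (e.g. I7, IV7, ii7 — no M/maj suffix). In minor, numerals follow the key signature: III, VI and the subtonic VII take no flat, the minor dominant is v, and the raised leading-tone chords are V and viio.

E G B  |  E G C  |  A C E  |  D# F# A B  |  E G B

i - VI6 - iv - V65 - i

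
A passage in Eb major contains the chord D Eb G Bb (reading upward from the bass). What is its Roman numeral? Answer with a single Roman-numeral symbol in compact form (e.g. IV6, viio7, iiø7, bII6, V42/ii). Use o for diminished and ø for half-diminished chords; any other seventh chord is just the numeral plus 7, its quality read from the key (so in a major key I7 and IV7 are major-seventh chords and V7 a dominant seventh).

Stacked in thirds the chord is Eb-G-Bb-D: a major seventh chord on Eb.
Eb is scale degree 1 in Eb major, and a major seventh chord on that degree is written I7.
With D in the bass the chord is in third inversion, so the figured bass is 42.

I42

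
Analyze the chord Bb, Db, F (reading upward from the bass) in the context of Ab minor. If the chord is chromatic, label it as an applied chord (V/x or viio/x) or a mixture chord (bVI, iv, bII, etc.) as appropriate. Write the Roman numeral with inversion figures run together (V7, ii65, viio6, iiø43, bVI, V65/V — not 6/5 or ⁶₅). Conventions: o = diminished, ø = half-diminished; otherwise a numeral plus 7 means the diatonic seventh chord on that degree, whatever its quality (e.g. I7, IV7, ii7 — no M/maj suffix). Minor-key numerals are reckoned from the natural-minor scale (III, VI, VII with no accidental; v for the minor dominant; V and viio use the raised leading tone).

Stacked in thirds the chord is Bb-Db-F: a minor triad on Bb.
Bb is the second degree of Ab minor. This is the minor supertonic, borrowed from the parallel major (the Dorian ii).

ii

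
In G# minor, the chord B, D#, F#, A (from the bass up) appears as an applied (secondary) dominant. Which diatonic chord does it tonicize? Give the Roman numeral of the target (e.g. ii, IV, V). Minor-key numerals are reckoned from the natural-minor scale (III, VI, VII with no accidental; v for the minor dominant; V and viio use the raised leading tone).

The chord is a dominant seventh chord on B.
A dominant resolves down a perfect fifth: B → E. In G# minor, E is scale degree 6, i.e. VI.

VI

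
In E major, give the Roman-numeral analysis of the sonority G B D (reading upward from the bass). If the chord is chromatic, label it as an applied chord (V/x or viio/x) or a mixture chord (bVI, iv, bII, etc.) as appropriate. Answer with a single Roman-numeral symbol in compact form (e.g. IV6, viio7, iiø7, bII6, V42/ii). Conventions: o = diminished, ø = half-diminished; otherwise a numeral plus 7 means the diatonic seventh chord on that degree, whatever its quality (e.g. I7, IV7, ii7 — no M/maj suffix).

bIII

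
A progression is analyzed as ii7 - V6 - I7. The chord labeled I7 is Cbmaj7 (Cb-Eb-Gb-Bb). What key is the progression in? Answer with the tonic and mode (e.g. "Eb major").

The anchor chord is a major seventh chord on Cb, labeled I7.
If Cb is scale degree 1 and the mode makes that degree carry a major seventh chord, the tonic is Cb and the mode is major.

Cb major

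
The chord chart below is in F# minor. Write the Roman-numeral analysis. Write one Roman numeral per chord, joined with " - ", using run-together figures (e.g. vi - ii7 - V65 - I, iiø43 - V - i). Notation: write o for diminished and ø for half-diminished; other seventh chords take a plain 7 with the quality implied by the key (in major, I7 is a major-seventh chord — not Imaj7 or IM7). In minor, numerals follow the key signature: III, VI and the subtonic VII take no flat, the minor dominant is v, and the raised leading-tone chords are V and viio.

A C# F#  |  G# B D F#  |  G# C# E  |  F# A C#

A-C#-F#: minor triad on F# = scale degree 1 → i6.
G#-B-D-F# has root G#, degree 2 in F# minor, so iiø7.
G#-C#-E: root C# is the dominant; minor triad there is v64.
F#-A-C#: root F# is the tonic; minor triad there is i.

i6 - iiø7 - v64 - i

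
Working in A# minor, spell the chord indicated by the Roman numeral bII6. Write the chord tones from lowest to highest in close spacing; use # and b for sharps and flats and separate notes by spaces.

Scale degree 2 in A# minor is B#; lowering it a half step gives B. bII6 is the Neapolitan sixth — a major triad on the lowered second degree, here in its customary first inversion.
So the chord is B-D#-F#.
With the 6 figure the chord is in first inversion; from the bass D# upward in close position it reads D#-F#-B.

D# F# B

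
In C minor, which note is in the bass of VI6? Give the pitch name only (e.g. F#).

C

VI in C minor has root Ab; the chord is Ab-C-Eb.
The figure 6 means first inversion — the third is in the bass.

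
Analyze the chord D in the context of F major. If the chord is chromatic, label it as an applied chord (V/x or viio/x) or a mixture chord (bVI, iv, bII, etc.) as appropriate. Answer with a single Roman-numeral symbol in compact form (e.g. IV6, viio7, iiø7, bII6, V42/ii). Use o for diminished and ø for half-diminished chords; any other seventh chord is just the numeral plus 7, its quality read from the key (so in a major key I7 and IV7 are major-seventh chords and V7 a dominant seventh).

The pitches D-F#-A form a major triad rooted on D.
D is not a diatonic chord root with this quality in F major, but it lies a perfect fifth above G (ii), so the chord functions as an applied dominant of ii.

V/ii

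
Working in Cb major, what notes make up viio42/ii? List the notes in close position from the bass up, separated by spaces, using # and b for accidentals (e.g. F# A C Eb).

viio42/ii is a secondary leading-tone chord. The target ii is Db in Cb major; the applied chord is rooted a semitone below, on C.
Building a fully diminished seventh chord on C gives C-Eb-Gb-Bbb.
With the 42 figure the chord is in third inversion; from the bass Bbb upward in close position it reads Bbb-C-Eb-Gb.

Bbb C Eb Gb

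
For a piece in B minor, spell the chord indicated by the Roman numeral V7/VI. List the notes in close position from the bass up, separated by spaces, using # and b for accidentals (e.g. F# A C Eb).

The slash means an applied dominant: we want the dominant of VI. In B minor, VI is G major, and its dominant is built on D.
Building a dominant seventh chord on D gives D-F#-A-C.

D F# A C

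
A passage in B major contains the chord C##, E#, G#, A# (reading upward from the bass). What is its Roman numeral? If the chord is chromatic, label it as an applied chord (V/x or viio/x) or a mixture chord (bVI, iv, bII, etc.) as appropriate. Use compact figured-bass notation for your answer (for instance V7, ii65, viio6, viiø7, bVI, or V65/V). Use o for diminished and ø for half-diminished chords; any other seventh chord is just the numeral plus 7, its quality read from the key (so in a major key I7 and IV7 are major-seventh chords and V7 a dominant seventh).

V65/iii

Stacked in thirds the chord is A#-C##-E#-G#: a dominant seventh chord on A#.
A# is not a diatonic chord root with this quality in B major, but it lies a perfect fifth above D# (iii), so the chord functions as an applied dominant of iii.
With C## in the bass the chord is in first inversion, so the figured bass is 65.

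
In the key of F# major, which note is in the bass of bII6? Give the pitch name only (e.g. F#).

bII in F# major has root G; the chord is G-B-D.
The figure 6 means first inversion — the third is in the bass.

B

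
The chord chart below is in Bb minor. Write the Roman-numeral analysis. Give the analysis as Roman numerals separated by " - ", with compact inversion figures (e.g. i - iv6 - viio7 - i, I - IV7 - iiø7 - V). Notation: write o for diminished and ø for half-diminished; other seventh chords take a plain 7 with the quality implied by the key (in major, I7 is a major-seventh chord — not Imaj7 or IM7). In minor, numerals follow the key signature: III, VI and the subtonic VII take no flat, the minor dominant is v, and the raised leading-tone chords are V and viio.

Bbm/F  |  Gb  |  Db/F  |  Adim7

Bbm/F: root Bb is the tonic; minor triad there is i64.
Gb has root Gb, degree 6 in Bb minor, so VI.
Db/F: major triad on Db = scale degree 3 → III6.
Adim7 has root A, degree 7 in Bb minor, so viio7.

i64 - VI - III6 - viio7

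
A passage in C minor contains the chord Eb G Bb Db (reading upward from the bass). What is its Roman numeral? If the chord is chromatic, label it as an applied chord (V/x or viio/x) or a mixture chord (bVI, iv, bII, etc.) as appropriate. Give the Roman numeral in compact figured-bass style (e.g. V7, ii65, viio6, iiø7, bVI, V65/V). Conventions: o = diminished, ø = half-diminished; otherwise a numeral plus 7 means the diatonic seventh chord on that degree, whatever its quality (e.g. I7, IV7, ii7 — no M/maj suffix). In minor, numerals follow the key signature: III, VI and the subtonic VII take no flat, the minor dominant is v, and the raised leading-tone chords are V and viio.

The pitches Eb-G-Bb-Db form a dominant seventh chord rooted on Eb.
Eb is not a diatonic chord root with this quality in C minor, but it lies a perfect fifth above Ab (VI), so the chord functions as an applied dominant of VI.

V7/VI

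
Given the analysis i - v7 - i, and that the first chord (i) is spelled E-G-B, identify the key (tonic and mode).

The anchor chord is a minor triad on E, labeled i.
If E is scale degree 1 and the mode makes that degree carry a minor triad, the tonic is E and the mode is minor.

E minor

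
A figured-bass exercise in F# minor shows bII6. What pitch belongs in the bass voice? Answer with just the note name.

bII in F# minor has root G; the chord is G-B-D.
The figure 6 means first inversion — the third is in the bass.

B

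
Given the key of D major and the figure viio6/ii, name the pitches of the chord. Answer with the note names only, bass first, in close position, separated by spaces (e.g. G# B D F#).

F# A D#

viio6/ii is a secondary leading-tone chord. The target ii is E in D major; the applied chord is rooted a semitone below, on D#.
Building a diminished triad on D# gives D#-F#-A.
With the 6 figure the chord is in first inversion; from the bass F# upward in close position it reads F#-A-D#.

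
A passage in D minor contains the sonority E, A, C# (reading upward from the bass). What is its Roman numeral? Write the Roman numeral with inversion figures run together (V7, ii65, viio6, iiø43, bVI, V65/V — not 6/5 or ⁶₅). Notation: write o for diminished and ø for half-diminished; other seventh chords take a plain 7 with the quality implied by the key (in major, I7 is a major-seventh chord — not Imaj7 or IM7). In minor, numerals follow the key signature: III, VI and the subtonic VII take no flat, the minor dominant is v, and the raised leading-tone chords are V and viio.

Stacked in thirds the chord is A-C#-E: a major triad on A.
In D minor, A is the dominant; the diatonic major triad there is V.
With E in the bass the chord is in second inversion, so the figured bass is 64.

V64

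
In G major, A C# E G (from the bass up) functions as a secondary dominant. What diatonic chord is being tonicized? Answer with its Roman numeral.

The chord is a dominant seventh chord on A.
A dominant resolves down a perfect fifth: A → D. In G major, D is scale degree 5, i.e. V.

V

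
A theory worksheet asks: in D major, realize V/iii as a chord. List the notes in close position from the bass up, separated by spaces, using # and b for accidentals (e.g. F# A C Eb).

V/iii is a secondary dominant — the dominant triad of iii. iii in D major is F#, so the applied chord's root is C#, a perfect fifth above.
Building a major triad on C# gives C#-E#-G#.

C# E# G#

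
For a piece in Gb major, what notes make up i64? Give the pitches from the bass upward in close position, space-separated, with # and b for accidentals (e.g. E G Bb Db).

Db Gb Bbb

i64 is the minor tonic, borrowed from the parallel minor. In Gb major that root is Gb.
So the chord is Gb-Bbb-Db.
The figured bass 64 indicates second inversion, placing the fifth (Db) in the bass: Db-Gb-Bbb.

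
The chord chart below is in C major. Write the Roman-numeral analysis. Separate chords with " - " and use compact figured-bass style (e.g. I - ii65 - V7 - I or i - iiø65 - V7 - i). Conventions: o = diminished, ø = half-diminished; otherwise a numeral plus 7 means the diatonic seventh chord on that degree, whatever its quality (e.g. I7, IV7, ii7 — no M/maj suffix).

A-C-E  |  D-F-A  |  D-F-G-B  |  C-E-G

vi - ii - V43 - I

A-C-E: minor triad on A = scale degree 6 → vi.
D-F-A: root D is the supertonic; minor triad there is ii.
D-F-G-B: dominant seventh chord on G = scale degree 5 → V43.
C-E-G: root C is the tonic; major triad there is I.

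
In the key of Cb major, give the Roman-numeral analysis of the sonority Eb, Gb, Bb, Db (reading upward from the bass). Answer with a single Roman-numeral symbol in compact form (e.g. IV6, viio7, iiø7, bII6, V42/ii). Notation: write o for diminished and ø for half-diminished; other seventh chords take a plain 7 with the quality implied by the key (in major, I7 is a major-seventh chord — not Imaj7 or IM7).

iii7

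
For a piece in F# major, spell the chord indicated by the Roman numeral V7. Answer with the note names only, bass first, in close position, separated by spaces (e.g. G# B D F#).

In F# major, the dominant is C#, and the diatonic chord built there is a dominant seventh chord.
Stacking thirds from C# gives C#-E#-G#-B.

C# E# G# B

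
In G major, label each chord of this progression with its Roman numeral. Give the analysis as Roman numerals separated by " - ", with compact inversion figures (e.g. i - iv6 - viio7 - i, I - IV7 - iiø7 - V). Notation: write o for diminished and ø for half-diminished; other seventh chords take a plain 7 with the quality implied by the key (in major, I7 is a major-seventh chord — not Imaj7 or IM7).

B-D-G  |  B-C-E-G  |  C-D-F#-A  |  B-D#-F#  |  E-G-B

I6 - IV42 - V42 - V/vi - vi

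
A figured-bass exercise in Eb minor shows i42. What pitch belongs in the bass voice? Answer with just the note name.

i in Eb minor has root Eb; the chord is Eb-Gb-Bb-Db.
The figure 42 means third inversion — the seventh is in the bass.

Db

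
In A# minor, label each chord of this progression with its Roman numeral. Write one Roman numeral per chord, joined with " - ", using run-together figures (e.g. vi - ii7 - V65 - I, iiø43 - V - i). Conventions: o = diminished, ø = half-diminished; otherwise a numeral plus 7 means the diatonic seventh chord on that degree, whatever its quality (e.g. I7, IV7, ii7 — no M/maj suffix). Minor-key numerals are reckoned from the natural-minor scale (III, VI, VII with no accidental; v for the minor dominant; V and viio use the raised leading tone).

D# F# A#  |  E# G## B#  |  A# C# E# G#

D#-F#-A# has root D#, degree 4 in A# minor, so iv.
E#-G##-B#: root E# is the dominant; major triad there is V.
A#-C#-E#-G#: minor seventh chord on A# = scale degree 1 → i7.

iv - V - i7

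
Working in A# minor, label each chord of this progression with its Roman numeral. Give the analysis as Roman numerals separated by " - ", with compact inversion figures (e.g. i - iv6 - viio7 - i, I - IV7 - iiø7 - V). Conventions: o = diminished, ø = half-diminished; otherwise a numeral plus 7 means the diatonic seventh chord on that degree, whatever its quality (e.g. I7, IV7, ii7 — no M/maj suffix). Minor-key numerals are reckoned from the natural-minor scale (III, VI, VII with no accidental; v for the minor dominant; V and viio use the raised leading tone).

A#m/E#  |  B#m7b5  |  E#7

i64 - iiø7 - V7

A#m/E#: root A# is the tonic; minor triad there is i64.
B#m7b5: root B# is the supertonic; half-diminished seventh chord there is iiø7.
E#7: root E# is the dominant; dominant seventh chord there is V7.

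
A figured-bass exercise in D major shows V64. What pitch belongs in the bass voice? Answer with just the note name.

E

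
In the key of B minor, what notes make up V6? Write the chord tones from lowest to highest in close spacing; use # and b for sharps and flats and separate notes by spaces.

In B minor, the fifth degree is F#. The dominant is major (leading tone raised), so V is a major triad.
That chord is spelled F#-A#-C#.
The figured bass 6 indicates first inversion, placing the third (A#) in the bass: A#-C#-F#.

A# C# F#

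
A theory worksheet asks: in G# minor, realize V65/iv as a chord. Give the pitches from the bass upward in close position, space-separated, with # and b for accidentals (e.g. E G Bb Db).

V65/iv is a secondary dominant — the dominant seventh of iv. iv in G# minor is C#, so the applied chord's root is G#, a perfect fifth above.
Building a dominant seventh chord on G# gives G#-B#-D#-F#.
The figured bass 65 indicates first inversion, placing the third (B#) in the bass: B#-D#-F#-G#.

B# D# F# G#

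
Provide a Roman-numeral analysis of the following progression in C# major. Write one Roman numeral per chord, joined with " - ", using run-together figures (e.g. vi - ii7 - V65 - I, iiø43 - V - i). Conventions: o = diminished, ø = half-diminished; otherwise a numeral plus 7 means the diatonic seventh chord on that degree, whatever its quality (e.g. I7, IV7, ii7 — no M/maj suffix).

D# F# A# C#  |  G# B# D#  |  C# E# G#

D#-F#-A#-C#: root D# is the supertonic; minor seventh chord there is ii7.
G#-B#-D# has root G#, degree 5 in C# major, so V.
C#-E#-G#: major triad on C# = scale degree 1 → I.

ii7 - V - I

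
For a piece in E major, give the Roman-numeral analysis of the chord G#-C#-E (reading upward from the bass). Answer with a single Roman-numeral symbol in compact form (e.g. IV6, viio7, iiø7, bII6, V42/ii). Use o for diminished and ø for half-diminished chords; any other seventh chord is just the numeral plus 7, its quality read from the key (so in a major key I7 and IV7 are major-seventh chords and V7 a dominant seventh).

Stacked in thirds the chord is C#-E-G#: a minor triad on C#.
C# is scale degree 6 in E major, and a minor triad on that degree is written vi.
With G# in the bass the chord is in second inversion, so the figured bass is 64.

vi64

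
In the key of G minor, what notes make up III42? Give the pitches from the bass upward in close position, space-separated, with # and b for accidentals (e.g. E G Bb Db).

A Bb D F

The numeral's case and figure indicate a major seventh chord. In G minor its root, the third degree, is Bb.
That chord is spelled Bb-D-F-A.
With the 42 figure the chord is in third inversion; from the bass A upward in close position it reads A-Bb-D-F.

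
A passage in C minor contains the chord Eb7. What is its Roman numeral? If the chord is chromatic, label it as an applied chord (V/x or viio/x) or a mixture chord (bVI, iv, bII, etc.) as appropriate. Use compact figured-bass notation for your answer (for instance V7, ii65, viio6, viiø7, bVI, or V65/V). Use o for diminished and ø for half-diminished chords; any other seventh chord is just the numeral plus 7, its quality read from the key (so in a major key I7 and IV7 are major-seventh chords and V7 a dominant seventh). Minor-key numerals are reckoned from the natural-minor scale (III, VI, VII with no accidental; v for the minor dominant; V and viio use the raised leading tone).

V7/VI

The pitches Eb-G-Bb-Db form a dominant seventh chord rooted on Eb.
Eb is not a diatonic chord root with this quality in C minor, but it lies a perfect fifth above Ab (VI), so the chord functions as an applied dominant of VI.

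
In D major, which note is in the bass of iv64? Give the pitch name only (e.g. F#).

iv in D major has root G; the chord is G-Bb-D.
The figure 64 means second inversion — the fifth is in the bass.

D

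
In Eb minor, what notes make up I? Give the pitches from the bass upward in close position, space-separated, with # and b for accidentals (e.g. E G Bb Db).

Eb G Bb

I is the major tonic (Picardy third), borrowed from the parallel major. In Eb minor that root is Eb.
So the chord is Eb-G-Bb.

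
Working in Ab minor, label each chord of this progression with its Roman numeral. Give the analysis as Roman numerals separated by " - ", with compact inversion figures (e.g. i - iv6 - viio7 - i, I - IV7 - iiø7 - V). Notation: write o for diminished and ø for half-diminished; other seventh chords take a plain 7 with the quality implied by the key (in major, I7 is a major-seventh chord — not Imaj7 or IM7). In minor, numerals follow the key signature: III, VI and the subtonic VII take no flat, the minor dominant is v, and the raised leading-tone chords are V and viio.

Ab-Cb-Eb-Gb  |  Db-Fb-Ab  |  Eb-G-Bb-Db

i7 - iv - V7

Ab-Cb-Eb-Gb has root Ab, degree 1 in Ab minor, so i7.
Db-Fb-Ab: root Db is the subdominant; minor triad there is iv.
Eb-G-Bb-Db: dominant seventh chord on Eb = scale degree 5 → V7.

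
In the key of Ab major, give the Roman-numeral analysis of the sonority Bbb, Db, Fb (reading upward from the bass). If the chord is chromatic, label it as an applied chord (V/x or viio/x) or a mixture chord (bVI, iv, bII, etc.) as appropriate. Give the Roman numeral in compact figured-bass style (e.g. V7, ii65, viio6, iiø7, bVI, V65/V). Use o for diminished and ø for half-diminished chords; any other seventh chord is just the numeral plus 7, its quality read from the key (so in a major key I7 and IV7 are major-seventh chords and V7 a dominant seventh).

bII

Stacked in thirds the chord is Bbb-Db-Fb: a major triad on Bbb.
Bbb is the lowered second degree of Ab major (diatonic 2 would be Bb). This is the Neapolitan chord — a major triad on the lowered second degree.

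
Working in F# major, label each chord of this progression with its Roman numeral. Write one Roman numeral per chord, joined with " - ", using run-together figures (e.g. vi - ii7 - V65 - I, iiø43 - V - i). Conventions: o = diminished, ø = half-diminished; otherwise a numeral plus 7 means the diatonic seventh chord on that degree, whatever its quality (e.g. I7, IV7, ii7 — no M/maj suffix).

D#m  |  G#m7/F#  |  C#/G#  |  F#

vi - ii42 - V64 - I

D#m: root D# is the submediant; minor triad there is vi.
G#m7/F#: root G# is the supertonic; minor seventh chord there is ii42.
C#/G# has root C#, degree 5 in F# major, so V64.
F# has root F#, degree 1 in F# major, so I.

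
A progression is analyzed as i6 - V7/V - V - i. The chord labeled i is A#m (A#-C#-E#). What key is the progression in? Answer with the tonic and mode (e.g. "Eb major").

The chord A#m is a minor triad rooted on A#; its label is i.
If A# is scale degree 1 and the mode makes that degree carry a minor triad, the tonic is A# and the mode is minor.

A# minor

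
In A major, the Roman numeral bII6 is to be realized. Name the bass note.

D

bII in A major has root Bb; the chord is Bb-D-F.
The figure 6 means first inversion — the third is in the bass.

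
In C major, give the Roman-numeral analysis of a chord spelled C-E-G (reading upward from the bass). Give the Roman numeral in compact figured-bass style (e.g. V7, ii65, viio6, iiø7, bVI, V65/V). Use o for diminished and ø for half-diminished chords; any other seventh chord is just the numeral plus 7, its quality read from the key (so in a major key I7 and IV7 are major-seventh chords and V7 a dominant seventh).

The pitches C-E-G form a major triad rooted on C.
In C major, C is the tonic; the diatonic major triad there is I.

I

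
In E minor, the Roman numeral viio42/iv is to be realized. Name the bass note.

F

The applied chord viio42/iv is rooted on G#: G#-B-D-F.
The figure 42 means third inversion — the seventh is in the bass.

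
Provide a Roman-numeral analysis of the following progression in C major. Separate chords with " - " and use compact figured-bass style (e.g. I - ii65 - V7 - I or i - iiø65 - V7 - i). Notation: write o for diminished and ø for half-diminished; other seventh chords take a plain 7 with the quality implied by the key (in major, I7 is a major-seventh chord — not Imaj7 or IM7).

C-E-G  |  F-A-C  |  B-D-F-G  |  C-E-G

I - IV - V65 - I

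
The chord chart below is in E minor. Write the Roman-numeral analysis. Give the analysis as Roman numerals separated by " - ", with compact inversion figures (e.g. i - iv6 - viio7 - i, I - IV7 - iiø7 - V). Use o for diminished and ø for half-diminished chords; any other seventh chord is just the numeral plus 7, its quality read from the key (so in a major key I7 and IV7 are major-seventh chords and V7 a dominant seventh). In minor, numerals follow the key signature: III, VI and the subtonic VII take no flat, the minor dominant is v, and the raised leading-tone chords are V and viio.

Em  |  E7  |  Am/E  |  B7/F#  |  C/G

Em has root E, degree 1 in E minor, so i.
E7: a dominant seventh chord on E, the applied dominant of iv → V7/iv.
Am/E has root A, degree 4 in E minor, so iv64.
B7/F#: root B is the dominant; dominant seventh chord there is V43.
C/G has root C, degree 6 in E minor, so VI64.

i - V7/iv - iv64 - V43 - VI64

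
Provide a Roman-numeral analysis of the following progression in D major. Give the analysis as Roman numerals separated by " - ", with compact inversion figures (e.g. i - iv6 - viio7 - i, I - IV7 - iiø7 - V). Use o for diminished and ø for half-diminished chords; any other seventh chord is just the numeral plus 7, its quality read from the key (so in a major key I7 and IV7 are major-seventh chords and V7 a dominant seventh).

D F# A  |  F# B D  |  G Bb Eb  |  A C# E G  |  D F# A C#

I - vi64 - bII6 - V7 - I7

D-F#-A: major triad on D = scale degree 1 → I.
F#-B-D: root B is the submediant; minor triad there is vi64.
G-Bb-Eb is non-diatonic — a major triad on the lowered supertonic (Eb): the Neapolitan sixth, bII6 (third, G, in the bass — hence the 6).
A-C#-E-G has root A, degree 5 in D major, so V7.
D-F#-A-C# has root D, degree 1 in D major, so I7.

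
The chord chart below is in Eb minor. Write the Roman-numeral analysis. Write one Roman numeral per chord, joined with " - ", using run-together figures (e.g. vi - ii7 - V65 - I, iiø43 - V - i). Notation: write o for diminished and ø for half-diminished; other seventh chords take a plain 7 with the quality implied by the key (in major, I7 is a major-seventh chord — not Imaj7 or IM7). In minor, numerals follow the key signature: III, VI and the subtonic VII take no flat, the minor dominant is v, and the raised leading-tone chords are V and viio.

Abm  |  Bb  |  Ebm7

iv - V - i7

Abm: root Ab is the subdominant; minor triad there is iv.
Bb: root Bb is the dominant; major triad there is V.
Ebm7 has root Eb, degree 1 in Eb minor, so i7.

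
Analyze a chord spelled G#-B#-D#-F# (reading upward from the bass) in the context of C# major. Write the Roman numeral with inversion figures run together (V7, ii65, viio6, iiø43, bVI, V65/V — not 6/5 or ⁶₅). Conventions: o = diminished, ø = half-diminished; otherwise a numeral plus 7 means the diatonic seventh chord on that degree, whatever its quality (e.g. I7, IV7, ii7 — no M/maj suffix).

The pitches G#-B#-D#-F# form a dominant seventh chord rooted on G#.
G# is scale degree 5 in C# major, and a dominant seventh chord on that degree is written V7.

V7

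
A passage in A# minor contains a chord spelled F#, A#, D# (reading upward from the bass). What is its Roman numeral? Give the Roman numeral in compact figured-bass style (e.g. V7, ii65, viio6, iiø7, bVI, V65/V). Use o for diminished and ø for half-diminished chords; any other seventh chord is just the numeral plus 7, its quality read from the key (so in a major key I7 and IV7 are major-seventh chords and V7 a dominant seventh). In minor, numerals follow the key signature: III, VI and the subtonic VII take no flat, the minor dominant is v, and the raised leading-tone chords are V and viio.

The pitches D#-F#-A# form a minor triad rooted on D#.
In A# minor, D# is the subdominant; the diatonic minor triad there is iv.
With F# in the bass the chord is in first inversion, so the figured bass is 6.

iv6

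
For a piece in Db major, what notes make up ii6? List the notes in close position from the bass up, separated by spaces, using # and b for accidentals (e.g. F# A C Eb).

In Db major, the second degree is Eb, and the diatonic chord built there is a minor triad.
Stacking thirds from Eb gives Eb-Gb-Bb.
With the 6 figure the chord is in first inversion; from the bass Gb upward in close position it reads Gb-Bb-Eb.

Gb Bb Eb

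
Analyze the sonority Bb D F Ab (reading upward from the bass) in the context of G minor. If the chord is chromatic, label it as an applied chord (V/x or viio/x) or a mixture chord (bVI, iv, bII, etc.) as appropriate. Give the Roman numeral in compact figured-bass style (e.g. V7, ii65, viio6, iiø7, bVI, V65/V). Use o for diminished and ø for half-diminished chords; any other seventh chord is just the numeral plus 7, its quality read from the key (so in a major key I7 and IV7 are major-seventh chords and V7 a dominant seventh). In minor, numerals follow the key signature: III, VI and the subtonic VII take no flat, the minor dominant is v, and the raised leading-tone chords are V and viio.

The pitches Bb-D-F-Ab form a dominant seventh chord rooted on Bb.
Bb is not a diatonic chord root with this quality in G minor, but it lies a perfect fifth above Eb (VI), so the chord functions as an applied dominant of VI.

V7/VI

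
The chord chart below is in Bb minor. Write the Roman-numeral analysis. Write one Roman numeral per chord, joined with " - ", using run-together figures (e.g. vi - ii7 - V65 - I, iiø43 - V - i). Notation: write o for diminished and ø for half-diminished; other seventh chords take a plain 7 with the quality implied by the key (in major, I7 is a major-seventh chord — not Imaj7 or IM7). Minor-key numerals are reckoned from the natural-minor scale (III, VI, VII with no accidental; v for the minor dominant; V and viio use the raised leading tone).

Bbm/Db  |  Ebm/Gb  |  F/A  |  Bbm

i6 - iv6 - V6 - i

Bbm/Db: minor triad on Bb = scale degree 1 → i6.
Ebm/Gb has root Eb, degree 4 in Bb minor, so iv6.
F/A: root F is the dominant; major triad there is V6.
Bbm: root Bb is the tonic; minor triad there is i.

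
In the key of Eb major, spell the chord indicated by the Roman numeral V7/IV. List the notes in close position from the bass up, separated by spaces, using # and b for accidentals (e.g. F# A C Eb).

V7/IV is a secondary dominant — the dominant seventh of IV. IV in Eb major is Ab, so the applied chord's root is Eb, a perfect fifth above.
Building a dominant seventh chord on Eb gives Eb-G-Bb-Db.

Eb G Bb Db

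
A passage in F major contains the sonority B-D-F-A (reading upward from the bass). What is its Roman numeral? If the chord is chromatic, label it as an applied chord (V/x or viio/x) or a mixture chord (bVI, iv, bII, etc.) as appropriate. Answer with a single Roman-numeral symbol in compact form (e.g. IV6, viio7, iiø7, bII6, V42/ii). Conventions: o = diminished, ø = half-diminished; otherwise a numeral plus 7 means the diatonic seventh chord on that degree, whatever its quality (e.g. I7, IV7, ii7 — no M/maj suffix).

viiø7/V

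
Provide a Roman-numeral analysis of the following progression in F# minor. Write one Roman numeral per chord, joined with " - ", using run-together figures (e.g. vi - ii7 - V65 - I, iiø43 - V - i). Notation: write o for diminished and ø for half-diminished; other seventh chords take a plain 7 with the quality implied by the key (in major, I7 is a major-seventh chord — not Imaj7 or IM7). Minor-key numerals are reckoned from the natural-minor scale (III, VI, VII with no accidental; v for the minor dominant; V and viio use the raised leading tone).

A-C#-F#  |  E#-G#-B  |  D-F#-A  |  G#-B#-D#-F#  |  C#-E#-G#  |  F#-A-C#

A-C#-F#: root F# is the tonic; minor triad there is i6.
E#-G#-B: root E# is the leading tone; diminished triad there is viio.
D-F#-A: root D is the submediant; major triad there is VI.
G#-B#-D#-F#: a dominant seventh chord on G#, the applied dominant of V → V7/V.
C#-E#-G# has root C#, degree 5 in F# minor, so V.
F#-A-C# has root F#, degree 1 in F# minor, so i.

i6 - viio - VI - V7/V - V - i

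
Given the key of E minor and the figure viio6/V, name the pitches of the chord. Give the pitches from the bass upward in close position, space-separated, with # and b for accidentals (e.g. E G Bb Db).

C# E A#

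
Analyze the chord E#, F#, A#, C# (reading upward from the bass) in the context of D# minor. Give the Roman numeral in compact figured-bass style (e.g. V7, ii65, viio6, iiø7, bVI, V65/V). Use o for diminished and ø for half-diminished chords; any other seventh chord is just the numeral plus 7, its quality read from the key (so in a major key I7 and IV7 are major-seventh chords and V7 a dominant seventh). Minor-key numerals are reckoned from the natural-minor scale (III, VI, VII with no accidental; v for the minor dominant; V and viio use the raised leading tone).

III42

The pitches F#-A#-C#-E# form a major seventh chord rooted on F#.
In D# minor, F# is the mediant; the diatonic major seventh chord there is III7.
With E# in the bass the chord is in third inversion, so the figured bass is 42.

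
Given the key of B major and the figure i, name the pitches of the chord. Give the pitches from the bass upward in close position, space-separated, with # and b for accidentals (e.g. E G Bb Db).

B D F#

Scale degree 1 in B major is B; here the chord built on it is altered to a minor triad. i is the minor tonic, borrowed from the parallel minor.
So the chord is B-D-F#.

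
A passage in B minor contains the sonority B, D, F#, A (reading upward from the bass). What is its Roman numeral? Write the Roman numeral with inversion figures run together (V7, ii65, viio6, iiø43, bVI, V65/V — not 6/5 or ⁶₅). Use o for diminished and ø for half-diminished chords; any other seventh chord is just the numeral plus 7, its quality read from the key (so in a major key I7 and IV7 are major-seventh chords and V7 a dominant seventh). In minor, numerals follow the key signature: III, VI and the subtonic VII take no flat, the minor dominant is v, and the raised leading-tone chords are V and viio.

i7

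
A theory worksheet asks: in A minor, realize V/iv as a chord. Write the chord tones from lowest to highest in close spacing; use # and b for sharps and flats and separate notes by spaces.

A C# E

The slash means an applied dominant: we want the dominant of iv. In A minor, iv is D minor, and its dominant is built on A.
Building a major triad on A gives A-C#-E.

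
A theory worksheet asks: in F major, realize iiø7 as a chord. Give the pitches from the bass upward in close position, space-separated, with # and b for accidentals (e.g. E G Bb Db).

Scale degree 2 in F major is G; here the chord built on it is altered to a half-diminished seventh chord. iiø7 is the half-diminished supertonic seventh, borrowed from the parallel minor.
So the chord is G-Bb-Db-F, a half-diminished seventh chord.

G Bb Db F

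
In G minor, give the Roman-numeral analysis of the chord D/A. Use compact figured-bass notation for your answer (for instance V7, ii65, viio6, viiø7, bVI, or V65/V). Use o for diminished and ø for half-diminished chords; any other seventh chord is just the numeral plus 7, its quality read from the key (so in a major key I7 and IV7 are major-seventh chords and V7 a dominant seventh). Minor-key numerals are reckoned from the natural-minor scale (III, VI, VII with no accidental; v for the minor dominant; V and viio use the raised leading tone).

V64

Stacked in thirds the chord is D-F#-A: a major triad on D.
In G minor, D is the dominant; the diatonic major triad there is V.
With A in the bass the chord is in second inversion, so the figured bass is 64.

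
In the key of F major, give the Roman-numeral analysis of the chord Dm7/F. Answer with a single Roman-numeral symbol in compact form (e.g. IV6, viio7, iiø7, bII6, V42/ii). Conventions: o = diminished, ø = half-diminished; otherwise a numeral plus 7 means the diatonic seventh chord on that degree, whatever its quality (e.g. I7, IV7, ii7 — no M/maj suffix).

vi65

The pitches D-F-A-C form a minor seventh chord rooted on D.
In F major, D is the submediant; the diatonic minor seventh chord there is vi7.
With F in the bass the chord is in first inversion, so the figured bass is 65.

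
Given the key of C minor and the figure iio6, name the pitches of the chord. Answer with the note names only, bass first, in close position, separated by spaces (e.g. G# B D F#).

F Ab D

The numeral's case and figure indicate a diminished triad. In C minor its root, the supertonic, is D.
Stacking thirds from D gives D-F-Ab.
With the 6 figure the chord is in first inversion; from the bass F upward in close position it reads F-Ab-D.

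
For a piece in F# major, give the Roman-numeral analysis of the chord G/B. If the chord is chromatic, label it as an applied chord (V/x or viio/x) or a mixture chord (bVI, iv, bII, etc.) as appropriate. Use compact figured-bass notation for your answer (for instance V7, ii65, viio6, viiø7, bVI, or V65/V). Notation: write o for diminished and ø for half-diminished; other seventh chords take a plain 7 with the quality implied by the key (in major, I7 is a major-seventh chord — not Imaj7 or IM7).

bII6

Stacked in thirds the chord is G-B-D: a major triad on G.
G is the lowered second degree of F# major (diatonic 2 would be G#). This is the Neapolitan sixth — a major triad on the lowered second degree, here in its customary first inversion.
With B in the bass the chord is in first inversion, so the figured bass is 6.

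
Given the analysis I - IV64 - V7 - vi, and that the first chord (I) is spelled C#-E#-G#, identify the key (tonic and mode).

C# major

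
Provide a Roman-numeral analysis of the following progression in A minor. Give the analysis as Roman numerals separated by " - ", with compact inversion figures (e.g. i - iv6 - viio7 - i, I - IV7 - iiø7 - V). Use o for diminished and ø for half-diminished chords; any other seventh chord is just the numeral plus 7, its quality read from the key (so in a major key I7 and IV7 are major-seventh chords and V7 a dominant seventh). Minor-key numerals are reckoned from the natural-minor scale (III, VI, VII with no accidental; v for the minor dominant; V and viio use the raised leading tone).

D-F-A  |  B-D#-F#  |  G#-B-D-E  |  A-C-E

iv - V/V - V65 - i

D-F-A: minor triad on D = scale degree 4 → iv.
B-D#-F#: chromatic; B is V of V, so V/V.
G#-B-D-E has root E, degree 5 in A minor, so V65.
A-C-E: minor triad on A = scale degree 1 → i.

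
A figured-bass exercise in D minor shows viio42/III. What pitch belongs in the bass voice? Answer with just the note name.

Db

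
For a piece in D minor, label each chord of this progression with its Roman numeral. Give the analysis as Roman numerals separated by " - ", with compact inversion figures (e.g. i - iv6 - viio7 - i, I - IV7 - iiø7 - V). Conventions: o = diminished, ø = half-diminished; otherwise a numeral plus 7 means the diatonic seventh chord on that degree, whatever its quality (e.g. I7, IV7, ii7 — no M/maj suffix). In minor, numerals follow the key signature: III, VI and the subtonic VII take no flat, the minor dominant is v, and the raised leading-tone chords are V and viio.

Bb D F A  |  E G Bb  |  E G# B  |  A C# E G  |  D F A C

Bb-D-F-A: major seventh chord on Bb = scale degree 6 → VI7.
E-G-Bb has root E, degree 2 in D minor, so iio.
E-G#-B: chromatic; E is V of V, so V/V.
A-C#-E-G: dominant seventh chord on A = scale degree 5 → V7.
D-F-A-C: minor seventh chord on D = scale degree 1 → i7.

VI7 - iio - V/V - V7 - i7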